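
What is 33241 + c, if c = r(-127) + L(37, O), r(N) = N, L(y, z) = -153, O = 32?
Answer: 32961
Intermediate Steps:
c = -280 (c = -127 - 153 = -280)
33241 + c = 33241 - 280 = 32961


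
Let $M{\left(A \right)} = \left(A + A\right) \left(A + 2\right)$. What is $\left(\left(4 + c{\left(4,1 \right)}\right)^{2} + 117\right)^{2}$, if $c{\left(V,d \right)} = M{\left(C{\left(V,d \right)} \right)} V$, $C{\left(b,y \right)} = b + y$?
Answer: $6524277529$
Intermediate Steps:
$M{\left(A \right)} = 2 A \left(2 + A\right)$
$c{\left(V,d \right)} = 2 V \left(V + d\right) \left(2 + V + d\right)$ ($c{\left(V,d \right)} = 2 \left(V + d\right) \left(2 + \left(V + d\right)\right) V = 2 \left(V + d\right) \left(2 + V + d\right) V = 2 V \left(V + d\right) \left(2 + V + d\right)$)
$\left(\left(4 + c{\left(4,1 \right)}\right)^{2} + 117\right)^{2} = \left(\left(4 + 2 \cdot 4 \left(4 + 1\right) \left(2 + 4 + 1\right)\right)^{2} + 117\right)^{2} = \left(\left(4 + 2 \cdot 4 \cdot 5 \cdot 7\right)^{2} + 117\right)^{2} = \left(\left(4 + 280\right)^{2} + 117\right)^{2} = \left(284^{2} + 117\right)^{2} = \left(80656 + 117\right)^{2} = 80773^{2} = 6524277529$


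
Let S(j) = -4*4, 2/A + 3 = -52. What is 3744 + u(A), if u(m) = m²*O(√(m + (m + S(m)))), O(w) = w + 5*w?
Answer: 3744 + 48*I*√12155/166375 ≈ 3744.0 + 0.031808*I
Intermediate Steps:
A = -2/55 (A = 2/(-3 - 52) = 2/(-55) = 2*(-1/55) = -2/55 ≈ -0.036364)
S(j) = -16
O(w) = 6*w
u(m) = 6*m²*√(-16 + 2*m) (u(m) = m²*(6*√(m + (m - 16))) = m²*(6*√(m + (-16 + m))) = m²*(6*√(-16 + 2*m)) = 6*m²*√(-16 + 2*m))
3744 + u(A) = 3744 + 6*(-2/55)²*√(-16 + 2*(-2/55)) = 3744 + 6*(4/3025)*√(-16 - 4/55) = 3744 + 6*(4/3025)*√(-884/55) = 3744 + 6*(4/3025)*(2*I*√12155/55) = 3744 + 48*I*√12155/166375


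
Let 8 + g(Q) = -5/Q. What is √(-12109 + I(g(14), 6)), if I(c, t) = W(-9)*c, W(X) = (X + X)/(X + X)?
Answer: 17*I*√8218/14 ≈ 110.08*I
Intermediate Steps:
g(Q) = -8 - 5/Q
W(X) = 1 (W(X) = (2*X)/((2*X)) = (2*X)*(1/(2*X)) = 1)
I(c, t) = c (I(c, t) = 1*c = c)
√(-12109 + I(g(14), 6)) = √(-12109 + (-8 - 5/14)) = √(-12109 - 117/14) = √(-169643/14) = 17*I*√8218/14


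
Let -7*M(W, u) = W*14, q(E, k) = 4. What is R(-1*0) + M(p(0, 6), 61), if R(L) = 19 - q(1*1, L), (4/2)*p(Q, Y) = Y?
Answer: 9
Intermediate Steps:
p(Q, Y) = Y/2
M(W, u) = -2*W (M(W, u) = -W*14/7 = -2*W)
R(L) = 15 (R(L) = 19 - 1*4 = 19 - 4 = 15)
R(-1*0) + M(p(0, 6), 61) = 15 - 6 = 9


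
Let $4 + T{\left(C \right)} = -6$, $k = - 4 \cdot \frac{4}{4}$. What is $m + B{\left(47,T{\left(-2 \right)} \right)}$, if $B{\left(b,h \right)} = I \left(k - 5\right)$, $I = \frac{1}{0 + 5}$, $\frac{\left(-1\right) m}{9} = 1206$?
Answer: $- \frac{54279}{5} \approx -10856.0$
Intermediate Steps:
$m = -10854$ ($m = \left(-9\right) 1206 = -10854$)
$k = -4$ ($k = - 4 \cdot 4 \cdot \frac{1}{4} = \left(-4\right) 1 = -4$)
$I = \frac{1}{5} \approx 0.2$
$T{\left(C \right)} = -10$ ($T{\left(C \right)} = -4 - 6 = -10$)
$B{\left(b,h \right)} = - \frac{9}{5}$ ($B{\left(b,h \right)} = \frac{-4 - 5}{5} = \frac{1}{5} \left(-9\right) = - \frac{9}{5}$)
$m + B{\left(47,T{\left(-2 \right)} \right)} = -10854 - \frac{9}{5} = - \frac{54279}{5}$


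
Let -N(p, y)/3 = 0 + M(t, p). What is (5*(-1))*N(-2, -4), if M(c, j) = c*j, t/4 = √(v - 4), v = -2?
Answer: -120*I*√6 ≈ -293.94*I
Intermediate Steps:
t = 4*I*√6 (t = 4*√(-2 - 4) = 4*√(-6) = 4*(I*√6) = 4*I*√6 ≈ 9.798*I)
N(p, y) = -12*I*p*√6 (N(p, y) = -3*(0 + (4*I*√6)*p) = -3*(0 + 4*I*p*√6) = -12*I*p*√6)
(5*(-1))*N(-2, -4) = (5*(-1))*(-12*I*(-2)*√6) = -120*I*√6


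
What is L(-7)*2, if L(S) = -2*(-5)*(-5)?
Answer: -100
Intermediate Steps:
L(S) = -50 (L(S) = 10*(-5) = -50)
L(-7)*2 = -50*2 = -100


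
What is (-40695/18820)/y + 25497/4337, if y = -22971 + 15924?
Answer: 225446959373/38346175332 ≈ 5.8793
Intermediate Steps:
y = -7047
(-40695/18820)/y + 25497/4337 = -40695/18820/(-7047) + 25497/4337 = -40695*1/18820*(-1/7047) + 25497*(1/4337) = -8139/3764*(-1/7047) + 25497/4337 = 2713/8841636 + 25497/4337 = 225446959373/38346175332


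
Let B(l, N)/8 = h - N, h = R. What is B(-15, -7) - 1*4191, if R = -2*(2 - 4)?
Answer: -4103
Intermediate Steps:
R = 4 (R = -2*(-2) = 4)
h = 4
B(l, N) = 32 - 8*N (B(l, N) = 8*(4 - N) = 32 - 8*N)
B(-15, -7) - 1*4191 = (32 - 8*(-7)) - 1*4191 = (32 + 56) - 4191 = 88 - 4191 = -4103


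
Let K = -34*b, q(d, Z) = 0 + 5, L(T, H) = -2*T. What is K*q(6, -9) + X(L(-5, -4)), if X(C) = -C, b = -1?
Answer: 160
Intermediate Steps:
q(d, Z) = 5
K = 34 (K = -34*(-1) = 34)
K*q(6, -9) + X(L(-5, -4)) = 34*5 - (-2)*(-5) = 170 - 1*10 = 170 - 10 = 160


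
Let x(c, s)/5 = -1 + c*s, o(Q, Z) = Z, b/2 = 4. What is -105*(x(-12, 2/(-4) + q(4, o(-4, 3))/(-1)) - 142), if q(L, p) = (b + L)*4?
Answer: -290115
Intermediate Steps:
b = 8 (b = 2*4 = 8)
q(L, p) = 32 + 4*L (q(L, p) = (8 + L)*4 = 32 + 4*L)
x(c, s) = -5 + 5*c*s (x(c, s) = 5*(-1 + c*s) = -5 + 5*c*s)
-105*(x(-12, 2/(-4) + q(4, o(-4, 3))/(-1)) - 142) = -105*((-5 + 5*(-12)*(2/(-4) + (32 + 4*4)/(-1))) - 142) = -105*((-5 + 5*(-12)*(2*(-¼) + (32 + 16)*(-1))) - 142) = -105*((-5 + 5*(-12)*(-½ + 48*(-1))) - 142) = -105*((-5 + 5*(-12)*(-½ - 48)) - 142) = -105*((-5 + 5*(-12)*(-97/2)) - 142) = -105*((-5 + 2910) - 142) = -105*(2905 - 142) = -105*2763 = -290115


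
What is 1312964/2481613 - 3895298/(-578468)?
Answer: 473914991583/65251532222 ≈ 7.2629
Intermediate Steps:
1312964/2481613 - 3895298/(-578468) = 1312964*(1/2481613) - 3895298*(-1/578468) = 1312964/2481613 + 177059/26294 = 473914991583/65251532222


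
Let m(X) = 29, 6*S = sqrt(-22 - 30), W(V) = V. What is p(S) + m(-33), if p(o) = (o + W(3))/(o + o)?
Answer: 59/2 - 9*I*sqrt(13)/26 ≈ 29.5 - 1.2481*I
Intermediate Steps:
S = I*sqrt(13)/3 (S = sqrt(-22 - 30)/6 = sqrt(-52)/6 = (2*I*sqrt(13))/6 = I*sqrt(13)/3 ≈ 1.2019*I)
p(o) = (3 + o)/(2*o) (p(o) = (o + 3)/(o + o) = (3 + o)/((2*o)) = (3 + o)*(1/(2*o)) = (3 + o)/(2*o))
p(S) + m(-33) = (3 + I*sqrt(13)/3)/(2*((I*sqrt(13)/3))) + 29 = (-3*I*sqrt(13)/13)*(3 + I*sqrt(13)/3)/2 + 29 = -3*I*sqrt(13)*(3 + I*sqrt(13)/3)/26 + 29 = 29 - 3*I*sqrt(13)*(3 + I*sqrt(13)/3)/26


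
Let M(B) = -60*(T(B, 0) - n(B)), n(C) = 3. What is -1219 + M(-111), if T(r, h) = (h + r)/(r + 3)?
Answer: -3302/3 ≈ -1100.7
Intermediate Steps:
T(r, h) = (h + r)/(3 + r)
M(B) = 180 - 60*B/(3 + B) (M(B) = -60*((0 + B)/(3 + B) - 1*3) = -60*(B/(3 + B) - 3) = -60*(-3 + B/(3 + B)) = 180 - 60*B/(3 + B))
-1219 + M(-111) = -1219 + 60*(9 + 2*(-111))/(3 - 111) = -1219 + 60*(9 - 222)/(-108) = -1219 + 60*(-1/108)*(-213) = -1219 + 355/3 = -3302/3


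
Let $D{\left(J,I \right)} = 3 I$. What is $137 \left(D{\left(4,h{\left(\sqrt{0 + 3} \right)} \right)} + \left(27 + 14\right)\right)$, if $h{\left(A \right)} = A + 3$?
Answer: $6850 + 411 \sqrt{3} \approx 7561.9$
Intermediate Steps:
$h{\left(A \right)} = 3 + A$
$137 \left(D{\left(4,h{\left(\sqrt{0 + 3} \right)} \right)} + \left(27 + 14\right)\right) = 137 \left(3 \left(3 + \sqrt{0 + 3}\right) + \left(27 + 14\right)\right) = 137 \left(3 \left(3 + \sqrt{3}\right) + 41\right) = 137 \left(\left(9 + 3 \sqrt{3}\right) + 41\right) = 137 \left(50 + 3 \sqrt{3}\right) = 6850 + 411 \sqrt{3}$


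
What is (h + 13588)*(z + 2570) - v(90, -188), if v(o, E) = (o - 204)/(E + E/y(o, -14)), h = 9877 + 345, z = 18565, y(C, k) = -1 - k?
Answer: 662243243859/1316 ≈ 5.0322e+8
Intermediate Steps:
h = 10222
v(o, E) = 13*(-204 + o)/(14*E) (v(o, E) = (o - 204)/(E + E/(-1 - 1*(-14))) = (-204 + o)/(E + E/(-1 + 14)) = (-204 + o)/(E + E/13) = (-204 + o)/((14*E/13)) = (-204 + o)*(13/(14*E)) = 13*(-204 + o)/(14*E))
(h + 13588)*(z + 2570) - v(90, -188) = (10222 + 13588)*(18565 + 2570) - 13*(-204 + 90)/(14*(-188)) = 23810*21135 - 13*(-1)*(-114)/(14*188) = 503224350 - 1*741/1316 = 503224350 - 741/1316 = 662243243859/1316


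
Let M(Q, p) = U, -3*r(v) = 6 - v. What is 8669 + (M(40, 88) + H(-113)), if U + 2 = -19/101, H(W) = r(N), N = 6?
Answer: 875348/101 ≈ 8666.8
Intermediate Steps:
r(v) = -2 + v/3 (r(v) = -(6 - v)/3 = -2 + v/3)
H(W) = 0 (H(W) = -2 + (1/3)*6 = -2 + 2 = 0)
U = -221/101 (U = -2 - 19/101 = -221/101 ≈ -2.1881)
M(Q, p) = -221/101
8669 + (M(40, 88) + H(-113)) = 8669 + (-221/101 + 0) = 8669 - 221/101 = 875348/101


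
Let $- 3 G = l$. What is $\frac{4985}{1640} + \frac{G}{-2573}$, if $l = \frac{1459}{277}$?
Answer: $\frac{2132227063}{701317464} \approx 3.0403$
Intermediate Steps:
$l = \frac{1459}{277}$ ($l = 1459 \cdot \frac{1}{277} = \frac{1459}{277} \approx 5.2672$)
$G = - \frac{1459}{831}$ ($G = \left(- \frac{1}{3}\right) \frac{1459}{277} = - \frac{1459}{831} \approx -1.7557$)
$\frac{4985}{1640} + \frac{G}{-2573} = \frac{4985}{1640} - \frac{1459}{831 \left(-2573\right)} = 4985 \cdot \frac{1}{1640} - - \frac{1459}{2138163} = \frac{997}{328} + \frac{1459}{2138163} = \frac{2132227063}{701317464}$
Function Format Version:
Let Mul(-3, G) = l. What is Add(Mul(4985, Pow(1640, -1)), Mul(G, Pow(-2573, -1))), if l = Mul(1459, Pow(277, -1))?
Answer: Rational(2132227063, 701317464) ≈ 3.0403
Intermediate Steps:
l = Rational(1459, 277) (l = Mul(1459, Rational(1, 277)) = Rational(1459, 277) ≈ 5.2672)
G = Rational(-1459, 831) (G = Mul(Rational(-1, 3), Rational(1459, 277)) = Rational(-1459, 831) ≈ -1.7557)
Add(Mul(4985, Pow(1640, -1)), Mul(G, Pow(-2573, -1))) = Add(Mul(4985, Pow(1640, -1)), Mul(Rational(-1459, 831), Pow(-2573, -1))) = Add(Mul(4985, Rational(1, 1640)), Mul(Rational(-1459, 831), Rational(-1, 2573))) = Add(Rational(997, 328), Rational(1459, 2138163)) = Rational(2132227063, 701317464)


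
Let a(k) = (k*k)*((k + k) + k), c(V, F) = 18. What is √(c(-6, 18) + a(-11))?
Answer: 5*I*√159 ≈ 63.048*I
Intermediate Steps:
a(k) = 3*k³ (a(k) = k²*(2*k + k) = k²*(3*k) = 3*k³)
√(c(-6, 18) + a(-11)) = √(18 + 3*(-11)³) = √(18 + 3*(-1331)) = √(18 - 3993) = √(-3975) = 5*I*√159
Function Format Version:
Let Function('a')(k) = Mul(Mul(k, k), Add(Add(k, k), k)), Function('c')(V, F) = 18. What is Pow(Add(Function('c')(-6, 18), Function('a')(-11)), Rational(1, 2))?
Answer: Mul(5, I, Pow(159, Rational(1, 2))) ≈ Mul(63.048, I)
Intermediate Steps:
Function('a')(k) = Mul(3, Pow(k, 3)) (Function('a')(k) = Mul(Pow(k, 2), Add(Mul(2, k), k)) = Mul(Pow(k, 2), Mul(3, k)) = Mul(3, Pow(k, 3)))
Pow(Add(Function('c')(-6, 18), Function('a')(-11)), Rational(1, 2)) = Pow(Add(18, Mul(3, Pow(-11, 3))), Rational(1, 2)) = Pow(Add(18, Mul(3, -1331)), Rational(1, 2)) = Pow(Add(18, -3993), Rational(1, 2)) = Pow(-3975, Rational(1, 2)) = Mul(5, I, Pow(159, Rational(1, 2)))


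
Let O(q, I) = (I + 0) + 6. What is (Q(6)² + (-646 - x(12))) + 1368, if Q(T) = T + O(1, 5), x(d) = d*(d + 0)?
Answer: 867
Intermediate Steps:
O(q, I) = 6 + I (O(q, I) = I + 6 = 6 + I)
x(d) = d² (x(d) = d*d = d²)
Q(T) = 11 + T (Q(T) = T + (6 + 5) = T + 11 = 11 + T)
(Q(6)² + (-646 - x(12))) + 1368 = ((11 + 6)² + (-646 - 1*12²)) + 1368 = (17² + (-646 - 1*144)) + 1368 = (289 + (-646 - 144)) + 1368 = (289 - 790) + 1368 = -501 + 1368 = 867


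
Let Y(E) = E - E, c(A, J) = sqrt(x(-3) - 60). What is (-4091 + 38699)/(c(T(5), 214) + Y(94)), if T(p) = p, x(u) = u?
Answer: -1648*I*sqrt(7) ≈ -4360.2*I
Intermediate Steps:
c(A, J) = 3*I*sqrt(7) (c(A, J) = sqrt(-3 - 60) = sqrt(-63) = 3*I*sqrt(7))
Y(E) = 0
(-4091 + 38699)/(c(T(5), 214) + Y(94)) = (-4091 + 38699)/(3*I*sqrt(7) + 0) = 34608/((3*I*sqrt(7))) = 34608*(-I*sqrt(7)/21) = -1648*I*sqrt(7)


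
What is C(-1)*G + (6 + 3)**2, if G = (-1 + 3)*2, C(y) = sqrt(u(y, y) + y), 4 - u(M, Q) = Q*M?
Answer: 81 + 4*sqrt(2) ≈ 86.657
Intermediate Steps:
u(M, Q) = 4 - M*Q (u(M, Q) = 4 - Q*M = 4 - M*Q)
C(y) = sqrt(4 + y - y**2) (C(y) = sqrt((4 - y*y) + y) = sqrt((4 - y**2) + y) = sqrt(4 + y - y**2))
G = 4 (G = 2*2 = 4)
C(-1)*G + (6 + 3)**2 = sqrt(4 - 1 - 1*(-1)**2)*4 + (6 + 3)**2 = sqrt(4 - 1 - 1*1)*4 + 9**2 = sqrt(4 - 1 - 1)*4 + 81 = sqrt(2)*4 + 81 = 4*sqrt(2) + 81 = 81 + 4*sqrt(2)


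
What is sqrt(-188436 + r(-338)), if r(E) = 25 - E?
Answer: 3*I*sqrt(20897) ≈ 433.67*I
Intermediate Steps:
sqrt(-188436 + r(-338)) = sqrt(-188436 + (25 - 1*(-338))) = sqrt(-188436 + (25 + 338)) = sqrt(-188436 + 363) = sqrt(-188073) = 3*I*sqrt(20897)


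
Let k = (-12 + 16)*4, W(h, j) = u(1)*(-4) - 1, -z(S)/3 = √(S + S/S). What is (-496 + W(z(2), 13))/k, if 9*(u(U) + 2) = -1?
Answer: -4397/144 ≈ -30.535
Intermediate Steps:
u(U) = -19/9 (u(U) = -2 + (⅑)*(-1) = -2 - ⅑ = -19/9)
z(S) = -3*√(1 + S) (z(S) = -3*√(S + S/S) = -3*√(S + 1) = -3*√(1 + S))
W(h, j) = 67/9 (W(h, j) = -19/9*(-4) - 1 = 76/9 - 1 = 67/9)
k = 16 (k = 4*4 = 16)
(-496 + W(z(2), 13))/k = (-496 + 67/9)/16 = -4397/9*1/16 = -4397/144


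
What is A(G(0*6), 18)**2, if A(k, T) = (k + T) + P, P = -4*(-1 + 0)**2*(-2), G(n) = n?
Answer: 676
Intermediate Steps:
P = 8 (P = -4*(-1)**2*(-2) = -4*1*(-2) = -4*(-2) = 8)
A(k, T) = 8 + T + k (A(k, T) = (k + T) + 8 = (T + k) + 8 = 8 + T + k)
A(G(0*6), 18)**2 = (8 + 18 + 0*6)**2 = (8 + 18 + 0)**2 = 26**2 = 676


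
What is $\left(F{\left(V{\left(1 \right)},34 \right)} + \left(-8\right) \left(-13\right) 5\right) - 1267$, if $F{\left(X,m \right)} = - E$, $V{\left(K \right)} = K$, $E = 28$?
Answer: $-775$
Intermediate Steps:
$F{\left(X,m \right)} = -28$ ($F{\left(X,m \right)} = \left(-1\right) 28 = -28$)
$\left(F{\left(V{\left(1 \right)},34 \right)} + \left(-8\right) \left(-13\right) 5\right) - 1267 = \left(-28 + \left(-8\right) \left(-13\right) 5\right) - 1267 = \left(-28 + 104 \cdot 5\right) - 1267 = \left(-28 + 520\right) - 1267 = 492 - 1267 = -775$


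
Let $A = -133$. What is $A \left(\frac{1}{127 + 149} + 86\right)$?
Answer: $- \frac{3157021}{276} \approx -11438.0$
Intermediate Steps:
$A \left(\frac{1}{127 + 149} + 86\right) = - 133 \left(\frac{1}{127 + 149} + 86\right) = - 133 \left(\frac{1}{276} + 86\right) = \left(-133\right) \frac{23737}{276} = - \frac{3157021}{276}$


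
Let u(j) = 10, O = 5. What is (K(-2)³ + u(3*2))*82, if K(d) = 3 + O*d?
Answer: -27306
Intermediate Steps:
K(d) = 3 + 5*d
(K(-2)³ + u(3*2))*82 = ((3 + 5*(-2))³ + 10)*82 = ((3 - 10)³ + 10)*82 = ((-7)³ + 10)*82 = (-343 + 10)*82 = -333*82 = -27306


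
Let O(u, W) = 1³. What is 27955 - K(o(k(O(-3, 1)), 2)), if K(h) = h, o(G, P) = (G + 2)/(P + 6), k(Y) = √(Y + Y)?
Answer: 111819/4 - √2/8 ≈ 27955.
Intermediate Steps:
O(u, W) = 1
k(Y) = √2*√Y (k(Y) = √(2*Y) = √2*√Y)
o(G, P) = (2 + G)/(6 + P)
27955 - K(o(k(O(-3, 1)), 2)) = 27955 - (2 + √2*√1)/(6 + 2) = 27955 - (2 + √2*1)/8 = 27955 - (2 + √2)/8 = 27955 - (¼ + √2/8) = 27955 + (-¼ - √2/8) = 111819/4 - √2/8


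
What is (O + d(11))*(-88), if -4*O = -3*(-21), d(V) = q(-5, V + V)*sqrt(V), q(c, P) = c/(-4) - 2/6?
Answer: 1386 - 242*sqrt(11)/3 ≈ 1118.5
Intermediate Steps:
q(c, P) = -1/3 - c/4 (q(c, P) = c*(-1/4) - 2*1/6 = -c/4 - 1/3 = -1/3 - c/4)
d(V) = 11*sqrt(V)/12 (d(V) = (-1/3 - 1/4*(-5))*sqrt(V) = (-1/3 + 5/4)*sqrt(V) = 11*sqrt(V)/12)
O = -63/4 (O = -(-3)*(-21)/4 = -1/4*63 = -63/4 ≈ -15.750)
(O + d(11))*(-88) = (-63/4 + 11*sqrt(11)/12)*(-88) = 1386 - 242*sqrt(11)/3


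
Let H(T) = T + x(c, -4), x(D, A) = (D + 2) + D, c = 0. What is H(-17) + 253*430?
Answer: 108775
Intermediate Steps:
x(D, A) = 2 + 2*D (x(D, A) = (2 + D) + D = 2 + 2*D)
H(T) = 2 + T (H(T) = T + (2 + 2*0) = T + (2 + 0) = T + 2 = 2 + T)
H(-17) + 253*430 = (2 - 17) + 253*430 = -15 + 108790 = 108775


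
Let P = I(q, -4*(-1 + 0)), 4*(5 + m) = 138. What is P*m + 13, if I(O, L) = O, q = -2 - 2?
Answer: -105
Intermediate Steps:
m = 59/2 (m = -5 + (¼)*138 = -5 + 69/2 = 59/2 ≈ 29.500)
q = -4
P = -4
P*m + 13 = -4*59/2 + 13 = -118 + 13 = -105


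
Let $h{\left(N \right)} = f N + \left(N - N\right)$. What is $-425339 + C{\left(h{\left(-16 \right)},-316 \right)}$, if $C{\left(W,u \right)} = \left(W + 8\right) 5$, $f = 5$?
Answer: $-425699$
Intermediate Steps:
$h{\left(N \right)} = 5 N$ ($h{\left(N \right)} = 5 N + \left(N - N\right) = 5 N + 0 = 5 N$)
$C{\left(W,u \right)} = 40 + 5 W$ ($C{\left(W,u \right)} = \left(8 + W\right) 5 = 40 + 5 W$)
$-425339 + C{\left(h{\left(-16 \right)},-316 \right)} = -425339 + \left(40 + 5 \cdot 5 \left(-16\right)\right) = -425339 + \left(40 + 5 \left(-80\right)\right) = -425339 + \left(40 - 400\right) = -425339 - 360 = -425699$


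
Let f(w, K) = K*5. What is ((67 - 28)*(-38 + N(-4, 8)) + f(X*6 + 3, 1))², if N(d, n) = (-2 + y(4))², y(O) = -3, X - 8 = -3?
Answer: 252004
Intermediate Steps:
X = 5 (X = 8 - 3 = 5)
N(d, n) = 25 (N(d, n) = (-2 - 3)² = (-5)² = 25)
f(w, K) = 5*K
((67 - 28)*(-38 + N(-4, 8)) + f(X*6 + 3, 1))² = ((67 - 28)*(-38 + 25) + 5*1)² = (39*(-13) + 5)² = (-507 + 5)² = (-502)² = 252004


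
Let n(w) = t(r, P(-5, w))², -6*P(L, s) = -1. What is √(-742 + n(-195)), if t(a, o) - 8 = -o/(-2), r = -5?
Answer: I*√97439/12 ≈ 26.013*I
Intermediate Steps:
P(L, s) = ⅙ (P(L, s) = -⅙*(-1) = ⅙)
t(a, o) = 8 + o/2 (t(a, o) = 8 - o/(-2) = 8 - o*(-1)/2 = 8 - (-1)*o/2 = 8 + o/2)
n(w) = 9409/144 (n(w) = (8 + (½)*(⅙))² = (8 + 1/12)² = (97/12)² = 9409/144)
√(-742 + n(-195)) = √(-742 + 9409/144) = √(-97439/144) = I*√97439/12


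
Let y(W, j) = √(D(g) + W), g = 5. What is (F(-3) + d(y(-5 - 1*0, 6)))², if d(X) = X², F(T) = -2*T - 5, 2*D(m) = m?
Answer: 9/4 ≈ 2.2500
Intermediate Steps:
D(m) = m/2
F(T) = -5 - 2*T
y(W, j) = √(5/2 + W) (y(W, j) = √((½)*5 + W) = √(5/2 + W))
(F(-3) + d(y(-5 - 1*0, 6)))² = ((-5 - 2*(-3)) + (√(10 + 4*(-5 - 1*0))/2)²)² = ((-5 + 6) + (√(10 + 4*(-5 + 0))/2)²)² = (1 + (√(10 + 4*(-5))/2)²)² = (1 + (√(10 - 20)/2)²)² = (1 + (√(-10)/2)²)² = (1 + ((I*√10)/2)²)² = (1 + (I*√10/2)²)² = (1 - 5/2)² = (-3/2)² = 9/4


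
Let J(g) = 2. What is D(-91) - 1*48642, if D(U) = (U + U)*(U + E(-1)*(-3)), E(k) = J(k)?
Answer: -30988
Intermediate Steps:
E(k) = 2
D(U) = 2*U*(-6 + U) (D(U) = (U + U)*(U + 2*(-3)) = (2*U)*(U - 6) = (2*U)*(-6 + U) = 2*U*(-6 + U))
D(-91) - 1*48642 = 2*(-91)*(-6 - 91) - 1*48642 = 2*(-91)*(-97) - 48642 = 17654 - 48642 = -30988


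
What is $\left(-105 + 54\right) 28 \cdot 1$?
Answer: $-1428$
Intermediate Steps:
$\left(-105 + 54\right) 28 \cdot 1 = \left(-51\right) 28 = -1428$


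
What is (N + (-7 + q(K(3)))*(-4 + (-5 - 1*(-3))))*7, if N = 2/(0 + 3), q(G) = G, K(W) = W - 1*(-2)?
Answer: 266/3 ≈ 88.667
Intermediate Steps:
K(W) = 2 + W (K(W) = W + 2 = 2 + W)
N = ⅔ (N = 2/3 = 2*(⅓) = ⅔ ≈ 0.66667)
(N + (-7 + q(K(3)))*(-4 + (-5 - 1*(-3))))*7 = (⅔ + (-7 + (2 + 3))*(-4 + (-5 - 1*(-3))))*7 = (⅔ + (-7 + 5)*(-4 + (-5 + 3)))*7 = (⅔ - 2*(-4 - 2))*7 = (⅔ - 2*(-6))*7 = (⅔ + 12)*7 = (38/3)*7 = 266/3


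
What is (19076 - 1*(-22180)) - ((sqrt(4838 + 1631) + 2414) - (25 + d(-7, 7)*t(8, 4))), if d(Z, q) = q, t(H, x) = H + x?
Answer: 38951 - sqrt(6469) ≈ 38871.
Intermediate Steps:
(19076 - 1*(-22180)) - ((sqrt(4838 + 1631) + 2414) - (25 + d(-7, 7)*t(8, 4))) = (19076 - 1*(-22180)) - ((sqrt(4838 + 1631) + 2414) - (25 + 7*(8 + 4))) = (19076 + 22180) - ((sqrt(6469) + 2414) - (25 + 7*12)) = 41256 - ((2414 + sqrt(6469)) - (25 + 84)) = 41256 - ((2414 + sqrt(6469)) - 1*109) = 41256 - ((2414 + sqrt(6469)) - 109) = 41256 - (2305 + sqrt(6469)) = 41256 + (-2305 - sqrt(6469)) = 38951 - sqrt(6469)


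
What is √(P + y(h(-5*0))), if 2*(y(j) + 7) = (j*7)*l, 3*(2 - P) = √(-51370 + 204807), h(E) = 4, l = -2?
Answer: √(-297 - 3*√153437)/3 ≈ 12.789*I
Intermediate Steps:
P = 2 - √153437/3 (P = 2 - √(-51370 + 204807)/3 = 2 - √153437/3 ≈ -128.57)
y(j) = -7 - 7*j (y(j) = -7 + ((j*7)*(-2))/2 = -7 + ((7*j)*(-2))/2 = -7 + (-14*j)/2 = -7 - 7*j)
√(P + y(h(-5*0))) = √((2 - √153437/3) + (-7 - 7*4)) = √((2 - √153437/3) + (-7 - 28)) = √((2 - √153437/3) - 35) = √(-33 - √153437/3)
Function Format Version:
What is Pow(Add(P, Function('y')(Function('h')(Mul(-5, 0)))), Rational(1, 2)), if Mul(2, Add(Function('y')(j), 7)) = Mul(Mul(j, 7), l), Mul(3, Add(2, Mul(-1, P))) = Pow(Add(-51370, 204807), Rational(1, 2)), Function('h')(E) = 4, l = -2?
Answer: Mul(Rational(1, 3), Pow(Add(-297, Mul(-3, Pow(153437, Rational(1, 2)))), Rational(1, 2))) ≈ Mul(12.789, I)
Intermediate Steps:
P = Add(2, Mul(Rational(-1, 3), Pow(153437, Rational(1, 2)))) (P = Add(2, Mul(Rational(-1, 3), Pow(Add(-51370, 204807), Rational(1, 2)))) = Add(2, Mul(Rational(-1, 3), Pow(153437, Rational(1, 2)))) ≈ -128.57)
Function('y')(j) = Add(-7, Mul(-7, j)) (Function('y')(j) = Add(-7, Mul(Rational(1, 2), Mul(Mul(j, 7), -2))) = Add(-7, Mul(Rational(1, 2), Mul(Mul(7, j), -2))) = Add(-7, Mul(Rational(1, 2), Mul(-14, j))) = Add(-7, Mul(-7, j)))
Pow(Add(P, Function('y')(Function('h')(Mul(-5, 0)))), Rational(1, 2)) = Pow(Add(Add(2, Mul(Rational(-1, 3), Pow(153437, Rational(1, 2)))), Add(-7, Mul(-7, 4))), Rational(1, 2)) = Pow(Add(Add(2, Mul(Rational(-1, 3), Pow(153437, Rational(1, 2)))), Add(-7, -28)), Rational(1, 2)) = Pow(Add(Add(2, Mul(Rational(-1, 3), Pow(153437, Rational(1, 2)))), -35), Rational(1, 2)) = Pow(Add(-33, Mul(Rational(-1, 3), Pow(153437, Rational(1, 2)))), Rational(1, 2))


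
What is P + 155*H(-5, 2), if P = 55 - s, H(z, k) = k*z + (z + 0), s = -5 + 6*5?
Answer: -2295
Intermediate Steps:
s = 25 (s = -5 + 30 = 25)
H(z, k) = z + k*z (H(z, k) = k*z + z = z + k*z)
P = 30 (P = 55 - 1*25 = 55 - 25 = 30)
P + 155*H(-5, 2) = 30 + 155*(-5*(1 + 2)) = 30 + 155*(-5*3) = 30 + 155*(-15) = 30 - 2325 = -2295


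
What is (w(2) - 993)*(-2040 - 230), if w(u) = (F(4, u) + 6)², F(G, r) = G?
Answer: 2027110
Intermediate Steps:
w(u) = 100 (w(u) = (4 + 6)² = 10² = 100)
(w(2) - 993)*(-2040 - 230) = (100 - 993)*(-2040 - 230) = -893*(-2270) = 2027110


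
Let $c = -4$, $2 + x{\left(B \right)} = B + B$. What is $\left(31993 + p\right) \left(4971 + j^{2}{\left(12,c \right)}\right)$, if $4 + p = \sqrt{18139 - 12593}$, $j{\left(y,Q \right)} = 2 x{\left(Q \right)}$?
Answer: $171812919 + 5371 \sqrt{5546} \approx 1.7221 \cdot 10^{8}$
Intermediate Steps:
$x{\left(B \right)} = -2 + 2 B$ ($x{\left(B \right)} = -2 + \left(B + B\right) = -2 + 2 B$)
$j{\left(y,Q \right)} = -4 + 4 Q$ ($j{\left(y,Q \right)} = 2 \left(-2 + 2 Q\right) = -4 + 4 Q$)
$p = -4 + \sqrt{5546}$ ($p = -4 + \sqrt{18139 - 12593} = -4 + \sqrt{5546} \approx 70.471$)
$\left(31993 + p\right) \left(4971 + j^{2}{\left(12,c \right)}\right) = \left(31993 - \left(4 - \sqrt{5546}\right)\right) \left(4971 + \left(-4 + 4 \left(-4\right)\right)^{2}\right) = \left(31989 + \sqrt{5546}\right) \left(4971 + \left(-4 - 16\right)^{2}\right) = \left(31989 + \sqrt{5546}\right) \left(4971 + \left(-20\right)^{2}\right) = \left(31989 + \sqrt{5546}\right) \left(4971 + 400\right) = \left(31989 + \sqrt{5546}\right) 5371 = 171812919 + 5371 \sqrt{5546}$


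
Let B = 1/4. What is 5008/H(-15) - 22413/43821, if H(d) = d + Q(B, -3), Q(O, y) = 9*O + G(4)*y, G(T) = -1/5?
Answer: -54253799/131463 ≈ -412.69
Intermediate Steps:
G(T) = -⅕ (G(T) = -1*⅕ = -⅕)
B = ¼ ≈ 0.25000
Q(O, y) = 9*O - y/5
H(d) = 57/20 + d (H(d) = d + (9*(¼) - ⅕*(-3)) = d + (9/4 + ⅗) = d + 57/20 = 57/20 + d)
5008/H(-15) - 22413/43821 = 5008/(57/20 - 15) - 22413/43821 = 5008/(-243/20) - 22413*1/43821 = 5008*(-20/243) - 7471/14607 = -100160/243 - 7471/14607 = -54253799/131463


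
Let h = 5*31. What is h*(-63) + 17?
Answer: -9748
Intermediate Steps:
h = 155
h*(-63) + 17 = 155*(-63) + 17 = -9765 + 17 = -9748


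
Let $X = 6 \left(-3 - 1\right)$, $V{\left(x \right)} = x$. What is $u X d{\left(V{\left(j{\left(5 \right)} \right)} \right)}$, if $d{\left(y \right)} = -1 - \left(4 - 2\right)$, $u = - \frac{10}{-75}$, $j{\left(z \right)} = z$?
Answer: $\frac{48}{5} \approx 9.6$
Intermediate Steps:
$u = \frac{2}{15}$ ($u = \left(-10\right) \left(- \frac{1}{75}\right) = \frac{2}{15} \approx 0.13333$)
$d{\left(y \right)} = -3$ ($d{\left(y \right)} = -1 - 2 = -3$)
$X = -24$ ($X = 6 \left(-4\right) = -24$)
$u X d{\left(V{\left(j{\left(5 \right)} \right)} \right)} = \frac{2}{15} \left(-24\right) \left(-3\right) = \left(- \frac{16}{5}\right) \left(-3\right) = \frac{48}{5}$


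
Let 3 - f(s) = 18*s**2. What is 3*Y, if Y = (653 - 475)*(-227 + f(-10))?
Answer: -1080816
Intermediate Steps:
f(s) = 3 - 18*s**2
Y = -360272 (Y = (653 - 475)*(-227 + (3 - 18*(-10)**2)) = 178*(-227 + (3 - 18*100)) = 178*(-227 + (3 - 1800)) = 178*(-227 - 1797) = 178*(-2024) = -360272)
3*Y = 3*(-360272) = -1080816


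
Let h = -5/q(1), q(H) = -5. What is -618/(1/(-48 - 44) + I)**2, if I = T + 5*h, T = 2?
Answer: -5230752/413449 ≈ -12.652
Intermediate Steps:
h = 1 (h = -5/(-5) = -5*(-1/5) = 1)
I = 7 (I = 2 + 5*1 = 2 + 5 = 7)
-618/(1/(-48 - 44) + I)**2 = -618/(1/(-48 - 44) + 7)**2 = -618/(1/(-92) + 7)**2 = -618/(-1/92 + 7)**2 = -618/((643/92)**2) = -618/413449/8464 = -618*8464/413449 = -5230752/413449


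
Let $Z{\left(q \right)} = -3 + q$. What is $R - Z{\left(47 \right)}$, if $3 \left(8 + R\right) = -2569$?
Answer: $- \frac{2725}{3} \approx -908.33$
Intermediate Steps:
$R = - \frac{2593}{3}$ ($R = -8 + \frac{1}{3} \left(-2569\right) = -8 - \frac{2569}{3} = - \frac{2593}{3} \approx -864.33$)
$R - Z{\left(47 \right)} = - \frac{2593}{3} - \left(-3 + 47\right) = - \frac{2593}{3} - 44 = - \frac{2725}{3}$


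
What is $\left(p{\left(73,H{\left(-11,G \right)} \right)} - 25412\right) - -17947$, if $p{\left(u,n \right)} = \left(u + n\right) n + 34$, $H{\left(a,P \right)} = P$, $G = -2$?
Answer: $-7573$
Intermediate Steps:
$p{\left(u,n \right)} = 34 + n \left(n + u\right)$ ($p{\left(u,n \right)} = \left(n + u\right) n + 34 = n \left(n + u\right) + 34 = 34 + n \left(n + u\right)$)
$\left(p{\left(73,H{\left(-11,G \right)} \right)} - 25412\right) - -17947 = \left(\left(34 + \left(-2\right)^{2} - 146\right) - 25412\right) - -17947 = \left(\left(34 + 4 - 146\right) - 25412\right) + 17947 = \left(-108 - 25412\right) + 17947 = -25520 + 17947 = -7573$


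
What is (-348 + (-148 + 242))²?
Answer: 64516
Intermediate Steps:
(-348 + (-148 + 242))² = (-348 + 94)² = (-254)² = 64516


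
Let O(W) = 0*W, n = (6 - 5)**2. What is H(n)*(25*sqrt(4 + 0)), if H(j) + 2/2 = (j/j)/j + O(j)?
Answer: 0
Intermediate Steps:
n = 1 (n = 1**2 = 1)
O(W) = 0
H(j) = -1 + 1/j (H(j) = -1 + ((j/j)/j + 0) = -1 + (1/j + 0) = -1 + 1/j)
H(n)*(25*sqrt(4 + 0)) = ((1 - 1*1)/1)*(25*sqrt(4 + 0)) = (1*(1 - 1))*(25*sqrt(4)) = (1*0)*(25*2) = 0*50 = 0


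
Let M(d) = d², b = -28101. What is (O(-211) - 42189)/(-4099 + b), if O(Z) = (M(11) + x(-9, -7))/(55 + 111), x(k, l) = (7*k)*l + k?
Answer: 1000403/763600 ≈ 1.3101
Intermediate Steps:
x(k, l) = k + 7*k*l (x(k, l) = 7*k*l + k = k + 7*k*l)
O(Z) = 553/166 (O(Z) = (11² - 9*(1 + 7*(-7)))/(55 + 111) = (121 - 9*(1 - 49))/166 = (121 - 9*(-48))*(1/166) = (121 + 432)*(1/166) = 553*(1/166) = 553/166)
(O(-211) - 42189)/(-4099 + b) = (553/166 - 42189)/(-4099 - 28101) = -7002821/166/(-32200) = -7002821/166*(-1/32200) = 1000403/763600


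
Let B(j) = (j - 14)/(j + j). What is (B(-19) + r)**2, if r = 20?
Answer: 628849/1444 ≈ 435.49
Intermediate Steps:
B(j) = (-14 + j)/(2*j) (B(j) = (-14 + j)/((2*j)) = (-14 + j)*(1/(2*j)) = (-14 + j)/(2*j))
(B(-19) + r)**2 = ((1/2)*(-14 - 19)/(-19) + 20)**2 = ((1/2)*(-1/19)*(-33) + 20)**2 = (33/38 + 20)**2 = (793/38)**2 = 628849/1444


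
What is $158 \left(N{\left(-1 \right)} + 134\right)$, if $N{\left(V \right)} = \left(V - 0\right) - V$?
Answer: $21172$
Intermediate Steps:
$N{\left(V \right)} = 0$ ($N{\left(V \right)} = \left(V + 0\right) - V = V - V = 0$)
$158 \left(N{\left(-1 \right)} + 134\right) = 158 \left(0 + 134\right) = 158 \cdot 134 = 21172$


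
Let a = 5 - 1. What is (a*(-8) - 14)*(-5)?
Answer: 230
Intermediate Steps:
a = 4
(a*(-8) - 14)*(-5) = (4*(-8) - 14)*(-5) = (-32 - 14)*(-5) = -46*(-5) = 230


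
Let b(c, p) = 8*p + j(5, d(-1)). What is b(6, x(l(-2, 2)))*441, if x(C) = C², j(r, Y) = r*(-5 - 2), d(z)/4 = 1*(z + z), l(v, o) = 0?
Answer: -15435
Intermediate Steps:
d(z) = 8*z (d(z) = 4*(1*(z + z)) = 4*(1*(2*z)) = 4*(2*z) = 8*z)
j(r, Y) = -7*r (j(r, Y) = r*(-7) = -7*r)
b(c, p) = -35 + 8*p (b(c, p) = 8*p - 7*5 = 8*p - 35 = -35 + 8*p)
b(6, x(l(-2, 2)))*441 = (-35 + 8*0²)*441 = (-35 + 8*0)*441 = (-35 + 0)*441 = -35*441 = -15435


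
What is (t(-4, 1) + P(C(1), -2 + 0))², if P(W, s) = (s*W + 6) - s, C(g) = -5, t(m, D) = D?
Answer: 361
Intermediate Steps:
P(W, s) = 6 - s + W*s (P(W, s) = (W*s + 6) - s = (6 + W*s) - s = 6 - s + W*s)
(t(-4, 1) + P(C(1), -2 + 0))² = (1 + (6 - (-2 + 0) - 5*(-2 + 0)))² = (1 + (6 - 1*(-2) - 5*(-2)))² = (1 + (6 + 2 + 10))² = (1 + 18)² = 19² = 361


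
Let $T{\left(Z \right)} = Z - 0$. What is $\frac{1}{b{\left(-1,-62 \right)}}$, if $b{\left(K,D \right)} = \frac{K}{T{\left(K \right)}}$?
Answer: $1$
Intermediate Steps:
$T{\left(Z \right)} = Z$ ($T{\left(Z \right)} = Z + 0 = Z$)
$b{\left(K,D \right)} = 1$ ($b{\left(K,D \right)} = \frac{K}{K} = 1$)
$\frac{1}{b{\left(-1,-62 \right)}} = 1^{-1} = 1$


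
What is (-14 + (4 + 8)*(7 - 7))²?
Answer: 196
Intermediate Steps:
(-14 + (4 + 8)*(7 - 7))² = (-14 + 12*0)² = (-14 + 0)² = (-14)² = 196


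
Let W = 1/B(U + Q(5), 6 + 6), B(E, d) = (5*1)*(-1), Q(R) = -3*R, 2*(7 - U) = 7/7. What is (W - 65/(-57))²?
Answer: 71824/81225 ≈ 0.88426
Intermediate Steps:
U = 13/2 (U = 7 - 7/(2*7) = 7 - ½*1 = 7 - ½ = 13/2 ≈ 6.5000)
B(E, d) = -5 (B(E, d) = 5*(-1) = -5)
W = -⅕ (W = 1/(-5) = -⅕ ≈ -0.20000)
(W - 65/(-57))² = (-⅕ - 65/(-57))² = (-⅕ - 65*(-1/57))² = (-⅕ + 65/57)² = (268/285)² = 71824/81225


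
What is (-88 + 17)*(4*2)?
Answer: -568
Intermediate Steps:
(-88 + 17)*(4*2) = -71*8 = -568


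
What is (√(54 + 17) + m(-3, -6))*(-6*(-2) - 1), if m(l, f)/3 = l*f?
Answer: 594 + 11*√71 ≈ 686.69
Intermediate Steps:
m(l, f) = 3*f*l (m(l, f) = 3*(l*f) = 3*(f*l) = 3*f*l)
(√(54 + 17) + m(-3, -6))*(-6*(-2) - 1) = (√(54 + 17) + 3*(-6)*(-3))*(-6*(-2) - 1) = (√71 + 54)*(12 - 1) = (54 + √71)*11 = 594 + 11*√71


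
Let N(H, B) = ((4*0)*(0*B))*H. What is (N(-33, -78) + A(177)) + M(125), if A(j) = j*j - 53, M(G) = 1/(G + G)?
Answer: 7819001/250 ≈ 31276.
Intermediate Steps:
M(G) = 1/(2*G)
N(H, B) = 0 (N(H, B) = (0*0)*H = 0*H = 0)
A(j) = -53 + j² (A(j) = j² - 53 = -53 + j²)
(N(-33, -78) + A(177)) + M(125) = (0 + (-53 + 177²)) + (½)/125 = (0 + (-53 + 31329)) + (½)*(1/125) = (0 + 31276) + 1/250 = 31276 + 1/250 = 7819001/250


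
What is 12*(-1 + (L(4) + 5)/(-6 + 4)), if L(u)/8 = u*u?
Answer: -810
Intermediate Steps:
L(u) = 8*u**2 (L(u) = 8*(u*u) = 8*u**2)
12*(-1 + (L(4) + 5)/(-6 + 4)) = 12*(-1 + (8*4**2 + 5)/(-6 + 4)) = 12*(-1 + (8*16 + 5)/(-2)) = 12*(-1 + (128 + 5)*(-1/2)) = 12*(-1 + 133*(-1/2)) = 12*(-1 - 133/2) = 12*(-135/2) = -810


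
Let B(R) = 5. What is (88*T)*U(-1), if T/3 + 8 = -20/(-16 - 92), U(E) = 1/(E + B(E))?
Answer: -4642/9 ≈ -515.78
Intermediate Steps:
U(E) = 1/(5 + E) (U(E) = 1/(E + 5) = 1/(5 + E))
T = -211/9 (T = -24 + 3*(-20/(-16 - 92)) = -24 + 3*(-20/(-108)) = -24 + 3*(-20*(-1/108)) = -24 + 3*(5/27) = -24 + 5/9 = -211/9 ≈ -23.444)
(88*T)*U(-1) = (88*(-211/9))/(5 - 1) = -18568/9/4 = -18568/9*¼ = -4642/9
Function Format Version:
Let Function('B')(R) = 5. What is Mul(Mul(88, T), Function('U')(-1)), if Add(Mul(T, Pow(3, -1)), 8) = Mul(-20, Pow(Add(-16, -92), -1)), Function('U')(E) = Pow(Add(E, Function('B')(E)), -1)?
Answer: Rational(-4642, 9) ≈ -515.78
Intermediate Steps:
Function('U')(E) = Pow(Add(5, E), -1) (Function('U')(E) = Pow(Add(E, 5), -1) = Pow(Add(5, E), -1))
T = Rational(-211, 9) (T = Add(-24, Mul(3, Mul(-20, Pow(Add(-16, -92), -1)))) = Add(-24, Mul(3, Mul(-20, Pow(-108, -1)))) = Add(-24, Mul(3, Mul(-20, Rational(-1, 108)))) = Add(-24, Mul(3, Rational(5, 27))) = Add(-24, Rational(5, 9)) = Rational(-211, 9) ≈ -23.444)
Mul(Mul(88, T), Function('U')(-1)) = Mul(Mul(88, Rational(-211, 9)), Pow(Add(5, -1), -1)) = Mul(Rational(-18568, 9), Pow(4, -1)) = Mul(Rational(-18568, 9), Rational(1, 4)) = Rational(-4642, 9)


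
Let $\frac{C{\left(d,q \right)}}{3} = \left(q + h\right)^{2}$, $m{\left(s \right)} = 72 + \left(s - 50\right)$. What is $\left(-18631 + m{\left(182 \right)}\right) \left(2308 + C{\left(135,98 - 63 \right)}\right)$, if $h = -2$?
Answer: $-102730525$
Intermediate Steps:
$m{\left(s \right)} = 22 + s$ ($m{\left(s \right)} = 72 + \left(-50 + s\right) = 22 + s$)
$C{\left(d,q \right)} = 3 \left(-2 + q\right)^{2}$ ($C{\left(d,q \right)} = 3 \left(q - 2\right)^{2} = 3 \left(-2 + q\right)^{2}$)
$\left(-18631 + m{\left(182 \right)}\right) \left(2308 + C{\left(135,98 - 63 \right)}\right) = \left(-18631 + \left(22 + 182\right)\right) \left(2308 + 3 \left(-2 + \left(98 - 63\right)\right)^{2}\right) = \left(-18631 + 204\right) \left(2308 + 3 \left(-2 + \left(98 - 63\right)\right)^{2}\right) = - 18427 \left(2308 + 3 \left(-2 + 35\right)^{2}\right) = - 18427 \left(2308 + 3 \cdot 33^{2}\right) = - 18427 \left(2308 + 3 \cdot 1089\right) = - 18427 \left(2308 + 3267\right) = \left(-18427\right) 5575 = -102730525$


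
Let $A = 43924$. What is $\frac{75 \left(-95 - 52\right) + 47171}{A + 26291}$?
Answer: $\frac{1166}{2265} \approx 0.51479$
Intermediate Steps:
$\frac{75 \left(-95 - 52\right) + 47171}{A + 26291} = \frac{75 \left(-95 - 52\right) + 47171}{43924 + 26291} = \frac{75 \left(-147\right) + 47171}{70215} = \left(-11025 + 47171\right) \frac{1}{70215} = 36146 \cdot \frac{1}{70215} = \frac{1166}{2265}$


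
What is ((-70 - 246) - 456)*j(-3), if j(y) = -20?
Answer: 15440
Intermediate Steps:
((-70 - 246) - 456)*j(-3) = ((-70 - 246) - 456)*(-20) = (-316 - 456)*(-20) = -772*(-20) = 15440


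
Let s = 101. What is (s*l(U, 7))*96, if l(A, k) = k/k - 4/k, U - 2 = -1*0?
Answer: 29088/7 ≈ 4155.4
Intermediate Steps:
U = 2 (U = 2 - 1*0 = 2 + 0 = 2)
l(A, k) = 1 - 4/k
(s*l(U, 7))*96 = (101*((-4 + 7)/7))*96 = (101*((1/7)*3))*96 = (101*(3/7))*96 = (303/7)*96 = 29088/7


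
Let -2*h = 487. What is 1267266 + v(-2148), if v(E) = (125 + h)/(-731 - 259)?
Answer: 836395639/660 ≈ 1.2673e+6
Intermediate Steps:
h = -487/2 (h = -1/2*487 = -487/2 ≈ -243.50)
v(E) = 79/660 (v(E) = (125 - 487/2)/(-731 - 259) = -237/2/(-990) = -237/2*(-1/990) = 79/660)
1267266 + v(-2148) = 1267266 + 79/660 = 836395639/660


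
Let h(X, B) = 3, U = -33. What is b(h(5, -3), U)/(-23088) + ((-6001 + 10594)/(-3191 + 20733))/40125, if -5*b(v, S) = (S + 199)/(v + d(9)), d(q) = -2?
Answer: 1956218207/1354251171000 ≈ 0.0014445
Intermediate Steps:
b(v, S) = -(199 + S)/(5*(-2 + v)) (b(v, S) = -(S + 199)/(5*(v - 2)) = -(199 + S)/(5*(-2 + v)))
b(h(5, -3), U)/(-23088) + ((-6001 + 10594)/(-3191 + 20733))/40125 = ((-199 - 1*(-33))/(5*(-2 + 3)))/(-23088) + ((-6001 + 10594)/(-3191 + 20733))/40125 = ((⅕)*(-199 + 33)/1)*(-1/23088) + (4593/17542)*(1/40125) = ((⅕)*1*(-166))*(-1/23088) + (4593*(1/17542))*(1/40125) = -166/5*(-1/23088) + (4593/17542)*(1/40125) = 83/57720 + 1531/234624250 = 1956218207/1354251171000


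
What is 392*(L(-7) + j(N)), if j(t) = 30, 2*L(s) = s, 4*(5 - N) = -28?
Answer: 10388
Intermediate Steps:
N = 12 (N = 5 - ¼*(-28) = 5 + 7 = 12)
L(s) = s/2
392*(L(-7) + j(N)) = 392*((½)*(-7) + 30) = 392*(-7/2 + 30) = 392*(53/2) = 10388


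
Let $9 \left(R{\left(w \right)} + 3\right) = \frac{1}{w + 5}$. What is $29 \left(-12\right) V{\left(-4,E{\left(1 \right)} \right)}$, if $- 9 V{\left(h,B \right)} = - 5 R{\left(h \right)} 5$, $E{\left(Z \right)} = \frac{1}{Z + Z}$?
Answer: $\frac{75400}{27} \approx 2792.6$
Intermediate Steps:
$R{\left(w \right)} = -3 + \frac{1}{9 \left(5 + w\right)}$ ($R{\left(w \right)} = -3 + \frac{1}{9 \left(w + 5\right)} = -3 + \frac{1}{9 \left(5 + w\right)}$)
$E{\left(Z \right)} = \frac{1}{2 Z}$
$V{\left(h,B \right)} = \frac{25 \left(-134 - 27 h\right)}{81 \left(5 + h\right)}$ ($V{\left(h,B \right)} = - \frac{- 5 \frac{-134 - 27 h}{9 \left(5 + h\right)} 5}{9} = - \frac{- \frac{5 \left(-134 - 27 h\right)}{9 \left(5 + h\right)} 5}{9} = - \frac{\left(- \frac{25}{9}\right) \frac{1}{5 + h} \left(-134 - 27 h\right)}{9} = \frac{25 \left(-134 - 27 h\right)}{81 \left(5 + h\right)}$)
$29 \left(-12\right) V{\left(-4,E{\left(1 \right)} \right)} = 29 \left(-12\right) \frac{25 \left(-134 - -108\right)}{81 \left(5 - 4\right)} = - 348 \frac{25 \left(-134 + 108\right)}{81 \cdot 1} = - 348 \cdot \frac{25}{81} \cdot 1 \left(-26\right) = \left(-348\right) \left(- \frac{650}{81}\right) = \frac{75400}{27}$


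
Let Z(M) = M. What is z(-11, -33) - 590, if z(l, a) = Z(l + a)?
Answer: -634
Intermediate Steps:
z(l, a) = a + l (z(l, a) = l + a = a + l)
z(-11, -33) - 590 = (-33 - 11) - 590 = -44 - 590 = -634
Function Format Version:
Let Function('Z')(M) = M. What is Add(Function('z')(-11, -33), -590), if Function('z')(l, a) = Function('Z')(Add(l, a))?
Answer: -634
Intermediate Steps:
Function('z')(l, a) = Add(a, l) (Function('z')(l, a) = Add(l, a) = Add(a, l))
Add(Function('z')(-11, -33), -590) = Add(Add(-33, -11), -590) = Add(-44, -590) = -634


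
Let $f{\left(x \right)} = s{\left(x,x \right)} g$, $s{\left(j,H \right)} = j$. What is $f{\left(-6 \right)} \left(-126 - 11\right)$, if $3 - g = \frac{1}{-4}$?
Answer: $\frac{5343}{2} \approx 2671.5$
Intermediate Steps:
$g = \frac{13}{4}$ ($g = 3 - \frac{1}{-4} = 3 - - \frac{1}{4} = 3 + \frac{1}{4} = \frac{13}{4} \approx 3.25$)
$f{\left(x \right)} = \frac{13 x}{4}$ ($f{\left(x \right)} = x \frac{13}{4} = \frac{13 x}{4}$)
$f{\left(-6 \right)} \left(-126 - 11\right) = \frac{13}{4} \left(-6\right) \left(-126 - 11\right) = \left(- \frac{39}{2}\right) \left(-137\right) = \frac{5343}{2}$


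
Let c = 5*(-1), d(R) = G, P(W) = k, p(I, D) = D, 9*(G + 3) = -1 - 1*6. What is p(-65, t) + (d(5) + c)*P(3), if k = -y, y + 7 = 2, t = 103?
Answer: 532/9 ≈ 59.111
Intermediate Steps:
G = -34/9 (G = -3 + (-1 - 1*6)/9 = -3 + (-1 - 6)/9 = -3 + (1/9)*(-7) = -3 - 7/9 = -34/9 ≈ -3.7778)
y = -5 (y = -7 + 2 = -5)
k = 5 (k = -1*(-5) = 5)
P(W) = 5
d(R) = -34/9
c = -5
p(-65, t) + (d(5) + c)*P(3) = 103 + (-34/9 - 5)*5 = 103 - 79/9*5 = 103 - 395/9 = 532/9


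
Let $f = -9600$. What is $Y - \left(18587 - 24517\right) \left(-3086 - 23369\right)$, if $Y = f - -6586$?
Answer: $-156881164$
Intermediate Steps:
$Y = -3014$ ($Y = -9600 - -6586 = -9600 + 6586 = -3014$)
$Y - \left(18587 - 24517\right) \left(-3086 - 23369\right) = -3014 - \left(18587 - 24517\right) \left(-3086 - 23369\right) = -3014 - \left(-5930\right) \left(-26455\right) = -3014 - 156878150 = -156881164$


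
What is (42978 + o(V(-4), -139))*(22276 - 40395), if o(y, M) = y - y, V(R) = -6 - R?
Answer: -778718382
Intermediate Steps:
o(y, M) = 0
(42978 + o(V(-4), -139))*(22276 - 40395) = (42978 + 0)*(22276 - 40395) = 42978*(-18119) = -778718382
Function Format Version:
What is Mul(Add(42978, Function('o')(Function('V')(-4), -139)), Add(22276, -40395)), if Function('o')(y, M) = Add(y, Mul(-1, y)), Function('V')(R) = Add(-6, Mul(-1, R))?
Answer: -778718382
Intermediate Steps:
Function('o')(y, M) = 0
Mul(Add(42978, Function('o')(Function('V')(-4), -139)), Add(22276, -40395)) = Mul(Add(42978, 0), Add(22276, -40395)) = Mul(42978, -18119) = -778718382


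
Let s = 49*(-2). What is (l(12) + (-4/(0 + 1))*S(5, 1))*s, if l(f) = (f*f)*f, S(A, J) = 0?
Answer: -169344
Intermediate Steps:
l(f) = f³ (l(f) = f²*f = f³)
s = -98
(l(12) + (-4/(0 + 1))*S(5, 1))*s = (12³ + (-4/(0 + 1))*0)*(-98) = (1728 + (-4/1)*0)*(-98) = (1728 + (1*(-4))*0)*(-98) = (1728 - 4*0)*(-98) = (1728 + 0)*(-98) = 1728*(-98) = -169344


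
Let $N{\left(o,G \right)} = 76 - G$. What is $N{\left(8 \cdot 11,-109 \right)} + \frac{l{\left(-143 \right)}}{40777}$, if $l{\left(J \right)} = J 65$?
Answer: $\frac{684950}{3707} \approx 184.77$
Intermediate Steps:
$l{\left(J \right)} = 65 J$
$N{\left(8 \cdot 11,-109 \right)} + \frac{l{\left(-143 \right)}}{40777} = \left(76 - -109\right) + \frac{65 \left(-143\right)}{40777} = \left(76 + 109\right) - \frac{845}{3707} = 185 - \frac{845}{3707} = \frac{684950}{3707}$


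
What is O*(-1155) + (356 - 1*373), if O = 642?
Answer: -741527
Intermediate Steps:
O*(-1155) + (356 - 1*373) = 642*(-1155) + (356 - 1*373) = -741510 + (356 - 373) = -741510 - 17 = -741527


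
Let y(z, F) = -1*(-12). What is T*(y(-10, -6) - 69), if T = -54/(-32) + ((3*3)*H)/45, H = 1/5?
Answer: -39387/400 ≈ -98.468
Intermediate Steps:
y(z, F) = 12
H = ⅕ (H = 1*(⅕) = ⅕ ≈ 0.20000)
T = 691/400 (T = -54/(-32) + ((3*3)*(⅕))/45 = -54*(-1/32) + (9*(⅕))*(1/45) = 27/16 + (9/5)*(1/45) = 27/16 + 1/25 = 691/400 ≈ 1.7275)
T*(y(-10, -6) - 69) = 691*(12 - 69)/400 = (691/400)*(-57) = -39387/400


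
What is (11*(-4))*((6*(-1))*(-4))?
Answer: -1056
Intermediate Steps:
(11*(-4))*((6*(-1))*(-4)) = -(-264)*(-4) = -44*24 = -1056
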